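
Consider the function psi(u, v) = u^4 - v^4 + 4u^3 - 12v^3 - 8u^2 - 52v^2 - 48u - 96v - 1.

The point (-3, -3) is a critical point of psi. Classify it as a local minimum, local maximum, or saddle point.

local minimum

The mixed partial ∂²psi/∂u∂v is 0, so the Hessian at any point is diag(psi_uu, psi_vv) = diag(4(3u^2 + 6u - 4), -4(3v^2 + 18v + 26)).
At (-3, -3): H = diag(20, 4).
Both eigenvalues are positive, so H is positive definite: a local minimum.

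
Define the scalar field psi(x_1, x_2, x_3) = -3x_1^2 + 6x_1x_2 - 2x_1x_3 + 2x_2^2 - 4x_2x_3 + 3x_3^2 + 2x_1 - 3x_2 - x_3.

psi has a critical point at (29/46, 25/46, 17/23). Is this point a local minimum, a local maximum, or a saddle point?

saddle point

The Hessian is constant: H = [[-6, 6, -2], [6, 4, -4], [-2, -4, 6]].
Leading principal minors: Δ₁ = -6, Δ₂ = -60, Δ₃ = -184.
The minors fit neither the all-positive nor the alternating-sign pattern, so H is indefinite: a saddle point.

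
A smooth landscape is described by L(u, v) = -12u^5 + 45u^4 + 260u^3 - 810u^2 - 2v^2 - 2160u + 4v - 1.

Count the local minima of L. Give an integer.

L separates as a function of u plus a function of v, so ∇L=0 decouples.
∂L/∂u = -60(u - 4)(u - 3)(u + 1)(u + 3) = 0 at u ∈ {-3, -1, 3, 4}; ∂L/∂v = -4(v - 1) = 0 at v ∈ {1}.
The Hessian is diagonal: diag(L_uu, L_vv). Second derivatives: L_uu(-3)=5040, L_uu(-1)=-2400, L_uu(3)=1440, L_uu(4)=-2100; L_vv(1)=-4.
Local minima occur where both diagonal entries positive: none. Count: 0.

0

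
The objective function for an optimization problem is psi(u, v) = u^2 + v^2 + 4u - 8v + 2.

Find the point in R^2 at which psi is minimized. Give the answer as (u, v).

psi(u,v) separates as P(u) + Q(v) + 2, so its minimum is min P + min Q + 2.
P'(u) = 2u + 4 vanishes at u ∈ {-2}; Q'(v) = 2v - 8 vanishes at v ∈ {4}.
Local minima of P (where P''>0): P(-2)=-4. Local minima of Q: Q(4)=-16.
So the global minimum of psi is P(-2) + Q(4) + 2 = -4 − 16 + 2 = -18, attained at (-2, 4).

(-2, 4)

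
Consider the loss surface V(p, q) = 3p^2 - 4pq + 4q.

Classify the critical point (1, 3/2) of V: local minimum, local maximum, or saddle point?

The Hessian of V is constant: H = [[6, -4], [-4, 0]].
det(H) = 6·0 − (-4)² = -16.
Since det(H) < 0, H is indefinite and the critical point is a saddle point.

saddle point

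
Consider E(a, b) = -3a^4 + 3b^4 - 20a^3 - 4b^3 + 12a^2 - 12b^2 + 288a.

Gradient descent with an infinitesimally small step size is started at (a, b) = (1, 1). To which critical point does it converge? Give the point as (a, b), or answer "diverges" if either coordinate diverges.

E is separable, so gradient descent decouples: a follows -∂E/∂a, b follows -∂E/∂b.
∂E/∂a = -12(a - 2)(a + 3)(a + 4); at a=1 this is 240, so a decreases.
∂E/∂b = 12b(b - 2)(b + 1); at b=1 this is -24, so b increases.
a converges to its nearest critical value -3 (a local min of the a-part); b converges to 2. The iterate converges to (-3, 2).

(-3, 2)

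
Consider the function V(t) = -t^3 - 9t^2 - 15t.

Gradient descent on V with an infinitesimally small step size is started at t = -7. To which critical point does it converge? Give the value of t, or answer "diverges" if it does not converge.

-5

V'(t) = -3(t + 1)(t + 5), so V'(-7) = -36.
Gradient descent moves in the -V' direction, i.e. t is increasing.
The nearest critical point in that direction is t = -5, where V'' = 12 > 0 (a local minimum). The iterate converges there.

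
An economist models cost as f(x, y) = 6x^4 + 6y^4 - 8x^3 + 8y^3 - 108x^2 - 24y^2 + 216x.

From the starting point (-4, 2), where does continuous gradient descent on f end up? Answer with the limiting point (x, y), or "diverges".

f is separable, so gradient descent decouples: x follows -∂f/∂x, y follows -∂f/∂y.
∂f/∂x = 24(x - 3)(x - 1)(x + 3); at x=-4 this is -840, so x increases.
∂f/∂y = 24y(y - 1)(y + 2); at y=2 this is 192, so y decreases.
x converges to its nearest critical value -3 (a local min of the x-part); y converges to 1. The iterate converges to (-3, 1).

(-3, 1)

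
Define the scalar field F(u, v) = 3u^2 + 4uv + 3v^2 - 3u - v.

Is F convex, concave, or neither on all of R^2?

convex

F is quadratic, so its Hessian is the constant matrix H = [[6, 4], [4, 6]].
det(H) = 20, tr(H) = 12.
det(H) > 0 and tr(H) > 0, so H is positive definite everywhere: convex.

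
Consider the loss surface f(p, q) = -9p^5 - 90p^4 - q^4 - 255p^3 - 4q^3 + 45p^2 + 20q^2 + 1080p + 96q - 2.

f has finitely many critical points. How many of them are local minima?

f separates as a function of p plus a function of q, so ∇f=0 decouples.
∂f/∂p = -45(p - 1)(p + 2)(p + 3)(p + 4) = 0 at p ∈ {-4, -3, -2, 1}; ∂f/∂q = -4(q - 3)(q + 2)(q + 4) = 0 at q ∈ {-4, -2, 3}.
The Hessian is diagonal: diag(f_pp, f_qq). Second derivatives: f_pp(-4)=450, f_pp(-3)=-180, f_pp(-2)=270, f_pp(1)=-2700; f_qq(-4)=-56, f_qq(-2)=40, f_qq(3)=-140.
Local minima occur where both diagonal entries positive: (-4, -2), (-2, -2). Count: 2.

2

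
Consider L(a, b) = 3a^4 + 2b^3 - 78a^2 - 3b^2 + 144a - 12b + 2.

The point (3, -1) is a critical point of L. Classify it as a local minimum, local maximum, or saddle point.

saddle point

The mixed partial ∂²L/∂a∂b is 0, so the Hessian at any point is diag(L_aa, L_bb) = diag(12(3a^2 - 13), 6(2b - 1)).
At (3, -1): H = diag(168, -18).
The eigenvalues have opposite signs, so H is indefinite: a saddle point.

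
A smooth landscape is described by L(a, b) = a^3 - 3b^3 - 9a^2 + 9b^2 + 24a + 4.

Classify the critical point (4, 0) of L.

local minimum

The mixed partial ∂²L/∂a∂b is 0, so the Hessian at any point is diag(L_aa, L_bb) = diag(6(a - 3), 18(-b + 1)).
At (4, 0): H = diag(6, 18).
Both eigenvalues are positive, so H is positive definite: a local minimum.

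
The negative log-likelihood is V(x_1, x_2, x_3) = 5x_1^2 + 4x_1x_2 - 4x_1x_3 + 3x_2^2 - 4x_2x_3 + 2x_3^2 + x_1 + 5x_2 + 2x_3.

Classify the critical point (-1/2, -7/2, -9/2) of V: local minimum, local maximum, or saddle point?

The Hessian is constant: H = [[10, 4, -4], [4, 6, -4], [-4, -4, 4]].
Leading principal minors: Δ₁ = 10, Δ₂ = 44, Δ₃ = 48.
All leading minors are positive, so H is positive definite: a local minimum.

local minimum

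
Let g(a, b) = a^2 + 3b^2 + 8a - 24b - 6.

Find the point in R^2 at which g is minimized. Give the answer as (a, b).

g(a,b) separates as P(a) + Q(b) − 6, so its minimum is min P + min Q − 6.
P'(a) = 2a + 8 vanishes at a ∈ {-4}; Q'(b) = 6b - 24 vanishes at b ∈ {4}.
Local minima of P (where P''>0): P(-4)=-16. Local minima of Q: Q(4)=-48.
So the global minimum of g is P(-4) + Q(4) − 6 = -16 − 48 − 6 = -70, attained at (-4, 4).

(-4, 4)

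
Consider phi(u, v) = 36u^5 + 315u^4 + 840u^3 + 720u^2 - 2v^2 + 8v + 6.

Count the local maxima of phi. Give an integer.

phi separates as a function of u plus a function of v, so ∇phi=0 decouples.
∂phi/∂u = 180u(u + 1)(u + 2)(u + 4) = 0 at u ∈ {-4, -2, -1, 0}; ∂phi/∂v = -4(v - 2) = 0 at v ∈ {2}.
The Hessian is diagonal: diag(phi_uu, phi_vv). Second derivatives: phi_uu(-4)=-4320, phi_uu(-2)=720, phi_uu(-1)=-540, phi_uu(0)=1440; phi_vv(2)=-4.
Local maxima occur where both diagonal entries negative: (-4, 2), (-1, 2). Count: 2.

2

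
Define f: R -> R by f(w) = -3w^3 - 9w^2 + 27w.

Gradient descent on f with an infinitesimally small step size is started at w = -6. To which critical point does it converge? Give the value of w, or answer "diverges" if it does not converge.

f'(w) = -9(w - 1)(w + 3), so f'(-6) = -189.
Gradient descent moves in the -f' direction, i.e. w is increasing.
The nearest critical point in that direction is w = -3, where f'' = 36 > 0 (a local minimum). The iterate converges there.

-3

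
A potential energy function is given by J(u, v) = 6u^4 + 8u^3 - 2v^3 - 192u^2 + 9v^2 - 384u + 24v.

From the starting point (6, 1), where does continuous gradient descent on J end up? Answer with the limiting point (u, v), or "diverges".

J is separable, so gradient descent decouples: u follows -∂J/∂u, v follows -∂J/∂v.
∂J/∂u = 24(u - 4)(u + 1)(u + 4); at u=6 this is 3360, so u decreases.
∂J/∂v = -6(v - 4)(v + 1); at v=1 this is 36, so v decreases.
u converges to its nearest critical value 4 (a local min of the u-part); v converges to -1. The iterate converges to (4, -1).

(4, -1)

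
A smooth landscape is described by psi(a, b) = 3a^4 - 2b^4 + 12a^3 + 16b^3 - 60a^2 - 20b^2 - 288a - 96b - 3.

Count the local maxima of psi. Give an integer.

2

psi separates as a function of a plus a function of b, so ∇psi=0 decouples.
∂psi/∂a = 12(a - 3)(a + 2)(a + 4) = 0 at a ∈ {-4, -2, 3}; ∂psi/∂b = -8(b - 4)(b - 3)(b + 1) = 0 at b ∈ {-1, 3, 4}.
The Hessian is diagonal: diag(psi_aa, psi_bb). Second derivatives: psi_aa(-4)=168, psi_aa(-2)=-120, psi_aa(3)=420; psi_bb(-1)=-160, psi_bb(3)=32, psi_bb(4)=-40.
Local maxima occur where both diagonal entries negative: (-2, -1), (-2, 4). Count: 2.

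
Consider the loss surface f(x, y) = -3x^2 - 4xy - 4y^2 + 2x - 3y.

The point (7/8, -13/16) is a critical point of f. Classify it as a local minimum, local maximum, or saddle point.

local maximum

The Hessian of f is constant: H = [[-6, -4], [-4, -8]].
det(H) = (-6)·(-8) − (-4)² = 32.
det(H) > 0 and tr(H) = -14 < 0, so H is negative definite and the point is a local maximum.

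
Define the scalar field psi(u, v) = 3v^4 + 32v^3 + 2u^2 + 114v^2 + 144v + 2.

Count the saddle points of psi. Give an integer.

1

psi separates as a function of u plus a function of v, so ∇psi=0 decouples.
∂psi/∂u = 4u = 0 at u ∈ {0}; ∂psi/∂v = 12(v + 1)(v + 3)(v + 4) = 0 at v ∈ {-4, -3, -1}.
The Hessian is diagonal: diag(psi_uu, psi_vv). Second derivatives: psi_uu(0)=4; psi_vv(-4)=36, psi_vv(-3)=-24, psi_vv(-1)=72.
Saddle points occur where the two diagonal entries have opposite signs: (0, -3). Count: 1.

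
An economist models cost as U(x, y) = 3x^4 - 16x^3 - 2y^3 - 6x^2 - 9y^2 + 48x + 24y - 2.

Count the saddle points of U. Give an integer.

U separates as a function of x plus a function of y, so ∇U=0 decouples.
∂U/∂x = 12(x - 4)(x - 1)(x + 1) = 0 at x ∈ {-1, 1, 4}; ∂U/∂y = -6(y - 1)(y + 4) = 0 at y ∈ {-4, 1}.
The Hessian is diagonal: diag(U_xx, U_yy). Second derivatives: U_xx(-1)=120, U_xx(1)=-72, U_xx(4)=180; U_yy(-4)=30, U_yy(1)=-30.
Saddle points occur where the two diagonal entries have opposite signs: (-1, 1), (1, -4), (4, 1). Count: 3.

3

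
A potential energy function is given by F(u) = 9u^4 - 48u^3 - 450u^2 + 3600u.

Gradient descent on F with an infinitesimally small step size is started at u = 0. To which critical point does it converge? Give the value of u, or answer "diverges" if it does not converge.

F'(u) = 36(u - 5)(u - 4)(u + 5), so F'(0) = 3600.
Gradient descent moves in the -F' direction, i.e. u is decreasing.
The nearest critical point in that direction is u = -5, where F'' = 3240 > 0 (a local minimum). The iterate converges there.

-5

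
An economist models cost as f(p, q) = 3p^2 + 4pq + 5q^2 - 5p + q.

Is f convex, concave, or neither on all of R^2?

f is quadratic, so its Hessian is the constant matrix H = [[6, 4], [4, 10]].
det(H) = 44, tr(H) = 16.
det(H) > 0 and tr(H) > 0, so H is positive definite everywhere: convex.

convex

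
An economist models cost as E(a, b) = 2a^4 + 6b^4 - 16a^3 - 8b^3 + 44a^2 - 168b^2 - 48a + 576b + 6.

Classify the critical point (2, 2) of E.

The mixed partial ∂²E/∂a∂b is 0, so the Hessian at any point is diag(E_aa, E_bb) = diag(8(3a^2 - 12a + 11), 24(3b^2 - 2b - 14)).
At (2, 2): H = diag(-8, -144).
Both eigenvalues are negative, so H is negative definite: a local maximum.

local maximum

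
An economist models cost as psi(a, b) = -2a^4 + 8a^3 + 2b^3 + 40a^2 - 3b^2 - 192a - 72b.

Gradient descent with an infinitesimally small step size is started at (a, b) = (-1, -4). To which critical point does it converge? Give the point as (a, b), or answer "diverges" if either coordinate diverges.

psi is separable, so gradient descent decouples: a follows -∂psi/∂a, b follows -∂psi/∂b.
∂psi/∂a = -8(a - 4)(a - 2)(a + 3); at a=-1 this is -240, so a increases.
∂psi/∂b = 6(b - 4)(b + 3); at b=-4 this is 48, so b decreases.
The b-coordinate has no critical point in that direction and runs off to infinity.

diverges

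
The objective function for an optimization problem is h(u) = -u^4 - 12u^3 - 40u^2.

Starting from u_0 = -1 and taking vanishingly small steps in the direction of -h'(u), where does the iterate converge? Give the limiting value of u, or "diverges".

-4

h'(u) = -4u(u + 4)(u + 5), so h'(-1) = 48.
Gradient descent moves in the -h' direction, i.e. u is decreasing.
The nearest critical point in that direction is u = -4, where h'' = 16 > 0 (a local minimum). The iterate converges there.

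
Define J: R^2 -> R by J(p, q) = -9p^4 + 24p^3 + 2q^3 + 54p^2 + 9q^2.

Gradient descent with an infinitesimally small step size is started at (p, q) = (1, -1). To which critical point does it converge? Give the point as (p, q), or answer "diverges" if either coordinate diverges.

J is separable, so gradient descent decouples: p follows -∂J/∂p, q follows -∂J/∂q.
∂J/∂p = -36p(p - 3)(p + 1); at p=1 this is 144, so p decreases.
∂J/∂q = 6q(q + 3); at q=-1 this is -12, so q increases.
p converges to its nearest critical value 0 (a local min of the p-part); q converges to 0. The iterate converges to (0, 0).

(0, 0)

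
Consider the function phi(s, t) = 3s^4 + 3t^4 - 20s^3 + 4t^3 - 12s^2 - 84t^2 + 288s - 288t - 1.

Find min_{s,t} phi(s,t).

-1889

phi(s,t) separates as P(s) + Q(t) − 1, so its minimum is min P + min Q − 1.
P'(s) = 12(s - 4)(s - 3)(s + 2) vanishes at s ∈ {-2, 3, 4}; Q'(t) = 12(t - 4)(t + 2)(t + 3) vanishes at t ∈ {-3, -2, 4}.
Local minima of P (where P''>0): P(-2)=-416, P(4)=448. Local minima of Q: Q(-3)=243, Q(4)=-1472.
So the global minimum of phi is P(-2) + Q(4) − 1 = -416 − 1472 − 1 = -1889, attained at (-2, 4).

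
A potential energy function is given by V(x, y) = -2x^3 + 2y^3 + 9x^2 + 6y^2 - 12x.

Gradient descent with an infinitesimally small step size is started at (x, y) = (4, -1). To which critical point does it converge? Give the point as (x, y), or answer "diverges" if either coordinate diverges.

V is separable, so gradient descent decouples: x follows -∂V/∂x, y follows -∂V/∂y.
∂V/∂x = -6(x - 2)(x - 1); at x=4 this is -36, so x increases.
∂V/∂y = 6y(y + 2); at y=-1 this is -6, so y increases.
The x-coordinate has no critical point in that direction and runs off to infinity.

diverges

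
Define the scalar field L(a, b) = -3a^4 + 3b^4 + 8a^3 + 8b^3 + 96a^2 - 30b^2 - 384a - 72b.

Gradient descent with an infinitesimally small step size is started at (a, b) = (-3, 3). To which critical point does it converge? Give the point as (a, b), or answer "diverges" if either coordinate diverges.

(2, 2)

L is separable, so gradient descent decouples: a follows -∂L/∂a, b follows -∂L/∂b.
∂L/∂a = -12(a - 4)(a - 2)(a + 4); at a=-3 this is -420, so a increases.
∂L/∂b = 12(b - 2)(b + 1)(b + 3); at b=3 this is 288, so b decreases.
a converges to its nearest critical value 2 (a local min of the a-part); b converges to 2. The iterate converges to (2, 2).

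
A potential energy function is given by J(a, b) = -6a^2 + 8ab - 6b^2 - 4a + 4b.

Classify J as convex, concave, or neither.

concave

J is quadratic, so its Hessian is the constant matrix H = [[-12, 8], [8, -12]].
det(H) = 80, tr(H) = -24.
det(H) > 0 and tr(H) < 0, so H is negative definite everywhere: concave.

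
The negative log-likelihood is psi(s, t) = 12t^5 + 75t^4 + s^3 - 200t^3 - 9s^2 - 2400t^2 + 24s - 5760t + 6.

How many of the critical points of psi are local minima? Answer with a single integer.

2

psi separates as a function of s plus a function of t, so ∇psi=0 decouples.
∂psi/∂s = 3(s - 4)(s - 2) = 0 at s ∈ {2, 4}; ∂psi/∂t = 60(t - 4)(t + 2)(t + 3)(t + 4) = 0 at t ∈ {-4, -3, -2, 4}.
The Hessian is diagonal: diag(psi_ss, psi_tt). Second derivatives: psi_ss(2)=-6, psi_ss(4)=6; psi_tt(-4)=-960, psi_tt(-3)=420, psi_tt(-2)=-720, psi_tt(4)=20160.
Local minima occur where both diagonal entries positive: (4, -3), (4, 4). Count: 2.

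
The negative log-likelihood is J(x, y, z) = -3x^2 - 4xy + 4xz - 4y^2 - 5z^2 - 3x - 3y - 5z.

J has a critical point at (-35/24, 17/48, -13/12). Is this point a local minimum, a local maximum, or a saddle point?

The Hessian is constant: H = [[-6, -4, 4], [-4, -8, 0], [4, 0, -10]].
Leading principal minors: Δ₁ = -6, Δ₂ = 32, Δ₃ = -192.
The minors alternate sign starting negative (−, +, −), so H is negative definite: a local maximum.

local maximum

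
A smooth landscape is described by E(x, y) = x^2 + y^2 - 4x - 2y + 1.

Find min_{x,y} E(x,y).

E(x,y) separates as P(x) + Q(y) + 1, so its minimum is min P + min Q + 1.
P'(x) = 2x - 4 vanishes at x ∈ {2}; Q'(y) = 2y - 2 vanishes at y ∈ {1}.
Local minima of P (where P''>0): P(2)=-4. Local minima of Q: Q(1)=-1.
So the global minimum of E is P(2) + Q(1) + 1 = -4 − 1 + 1 = -4, attained at (2, 1).

-4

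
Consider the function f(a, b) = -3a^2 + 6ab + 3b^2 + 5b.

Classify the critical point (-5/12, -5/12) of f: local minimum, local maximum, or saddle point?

The Hessian of f is constant: H = [[-6, 6], [6, 6]].
det(H) = (-6)·6 − 6² = -72.
Since det(H) < 0, H is indefinite and the critical point is a saddle point.

saddle point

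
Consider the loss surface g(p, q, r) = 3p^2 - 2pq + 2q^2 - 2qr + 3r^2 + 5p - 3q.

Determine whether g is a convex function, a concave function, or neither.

g is quadratic, so its Hessian is the constant matrix H = [[6, -2, 0], [-2, 4, -2], [0, -2, 6]].
Leading principal minors: 6, 20, 96.
All positive ⇒ H ≻ 0 ⇒ convex.

convex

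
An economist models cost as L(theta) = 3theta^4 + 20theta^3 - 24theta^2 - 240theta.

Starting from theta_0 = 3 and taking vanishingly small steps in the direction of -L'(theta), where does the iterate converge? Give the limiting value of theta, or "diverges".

L'(theta) = 12(theta - 2)(theta + 2)(theta + 5), so L'(3) = 480.
Gradient descent moves in the -L' direction, i.e. theta is decreasing.
The nearest critical point in that direction is theta = 2, where L'' = 336 > 0 (a local minimum). The iterate converges there.

2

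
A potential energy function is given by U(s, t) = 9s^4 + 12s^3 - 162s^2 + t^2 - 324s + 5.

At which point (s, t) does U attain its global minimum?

(3, 0)

U(s,t) separates as P(s) + Q(t) + 5, so its minimum is min P + min Q + 5.
P'(s) = 36(s - 3)(s + 1)(s + 3) vanishes at s ∈ {-3, -1, 3}; Q'(t) = 2t vanishes at t ∈ {0}.
Local minima of P (where P''>0): P(-3)=-81, P(3)=-1377. Local minima of Q: Q(0)=0.
So the global minimum of U is P(3) + Q(0) + 5 = -1377 + 0 + 5 = -1372, attained at (3, 0).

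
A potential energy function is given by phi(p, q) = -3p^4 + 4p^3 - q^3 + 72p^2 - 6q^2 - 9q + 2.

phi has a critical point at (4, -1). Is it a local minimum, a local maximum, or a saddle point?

The mixed partial ∂²phi/∂p∂q is 0, so the Hessian at any point is diag(phi_pp, phi_qq) = diag(12(-3p^2 + 2p + 12), -6(q + 2)).
At (4, -1): H = diag(-336, -6).
Both eigenvalues are negative, so H is negative definite: a local maximum.

local maximum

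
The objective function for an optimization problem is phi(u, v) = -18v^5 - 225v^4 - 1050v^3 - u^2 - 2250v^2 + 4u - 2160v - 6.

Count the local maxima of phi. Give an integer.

phi separates as a function of u plus a function of v, so ∇phi=0 decouples.
∂phi/∂u = -2(u - 2) = 0 at u ∈ {2}; ∂phi/∂v = -90(v + 1)(v + 2)(v + 3)(v + 4) = 0 at v ∈ {-4, -3, -2, -1}.
The Hessian is diagonal: diag(phi_uu, phi_vv). Second derivatives: phi_uu(2)=-2; phi_vv(-4)=540, phi_vv(-3)=-180, phi_vv(-2)=180, phi_vv(-1)=-540.
Local maxima occur where both diagonal entries negative: (2, -3), (2, -1). Count: 2.

2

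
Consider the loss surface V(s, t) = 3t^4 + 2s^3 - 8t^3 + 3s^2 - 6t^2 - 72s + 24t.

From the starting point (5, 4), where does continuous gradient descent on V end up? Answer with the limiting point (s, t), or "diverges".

V is separable, so gradient descent decouples: s follows -∂V/∂s, t follows -∂V/∂t.
∂V/∂s = 6(s - 3)(s + 4); at s=5 this is 108, so s decreases.
∂V/∂t = 12(t - 2)(t - 1)(t + 1); at t=4 this is 360, so t decreases.
s converges to its nearest critical value 3 (a local min of the s-part); t converges to 2. The iterate converges to (3, 2).

(3, 2)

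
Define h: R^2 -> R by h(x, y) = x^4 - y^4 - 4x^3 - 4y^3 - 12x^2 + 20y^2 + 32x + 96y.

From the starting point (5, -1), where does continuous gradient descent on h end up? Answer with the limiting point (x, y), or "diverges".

(4, -2)

h is separable, so gradient descent decouples: x follows -∂h/∂x, y follows -∂h/∂y.
∂h/∂x = 4(x - 4)(x - 1)(x + 2); at x=5 this is 112, so x decreases.
∂h/∂y = -4(y - 3)(y + 2)(y + 4); at y=-1 this is 48, so y decreases.
x converges to its nearest critical value 4 (a local min of the x-part); y converges to -2. The iterate converges to (4, -2).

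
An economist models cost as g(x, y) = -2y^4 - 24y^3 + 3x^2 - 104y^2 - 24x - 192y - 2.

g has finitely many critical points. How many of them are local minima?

1

g separates as a function of x plus a function of y, so ∇g=0 decouples.
∂g/∂x = 6(x - 4) = 0 at x ∈ {4}; ∂g/∂y = -8(y + 2)(y + 3)(y + 4) = 0 at y ∈ {-4, -3, -2}.
The Hessian is diagonal: diag(g_xx, g_yy). Second derivatives: g_xx(4)=6; g_yy(-4)=-16, g_yy(-3)=8, g_yy(-2)=-16.
Local minima occur where both diagonal entries positive: (4, -3). Count: 1.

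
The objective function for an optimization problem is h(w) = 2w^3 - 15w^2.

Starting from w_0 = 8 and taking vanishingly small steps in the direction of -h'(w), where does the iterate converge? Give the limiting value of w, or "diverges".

5

h'(w) = 6w(w - 5), so h'(8) = 144.
Gradient descent moves in the -h' direction, i.e. w is decreasing.
The nearest critical point in that direction is w = 5, where h'' = 30 > 0 (a local minimum). The iterate converges there.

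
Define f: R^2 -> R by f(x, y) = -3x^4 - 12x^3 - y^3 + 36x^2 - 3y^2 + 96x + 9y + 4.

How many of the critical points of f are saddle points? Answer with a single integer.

3

f separates as a function of x plus a function of y, so ∇f=0 decouples.
∂f/∂x = -12(x - 2)(x + 1)(x + 4) = 0 at x ∈ {-4, -1, 2}; ∂f/∂y = -3(y - 1)(y + 3) = 0 at y ∈ {-3, 1}.
The Hessian is diagonal: diag(f_xx, f_yy). Second derivatives: f_xx(-4)=-216, f_xx(-1)=108, f_xx(2)=-216; f_yy(-3)=12, f_yy(1)=-12.
Saddle points occur where the two diagonal entries have opposite signs: (-4, -3), (-1, 1), (2, -3). Count: 3.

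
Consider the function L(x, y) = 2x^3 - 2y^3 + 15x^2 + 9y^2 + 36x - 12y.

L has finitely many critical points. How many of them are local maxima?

L separates as a function of x plus a function of y, so ∇L=0 decouples.
∂L/∂x = 6(x + 2)(x + 3) = 0 at x ∈ {-3, -2}; ∂L/∂y = -6(y - 2)(y - 1) = 0 at y ∈ {1, 2}.
The Hessian is diagonal: diag(L_xx, L_yy). Second derivatives: L_xx(-3)=-6, L_xx(-2)=6; L_yy(1)=6, L_yy(2)=-6.
Local maxima occur where both diagonal entries negative: (-3, 2). Count: 1.

1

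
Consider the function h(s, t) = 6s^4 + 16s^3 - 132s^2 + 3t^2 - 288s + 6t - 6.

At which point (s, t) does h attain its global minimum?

h(s,t) separates as P(s) + Q(t) − 6, so its minimum is min P + min Q − 6.
P'(s) = 24(s - 3)(s + 1)(s + 4) vanishes at s ∈ {-4, -1, 3}; Q'(t) = 6(t + 1) vanishes at t ∈ {-1}.
Local minima of P (where P''>0): P(-4)=-448, P(3)=-1134. Local minima of Q: Q(-1)=-3.
So the global minimum of h is P(3) + Q(-1) − 6 = -1134 − 3 − 6 = -1143, attained at (3, -1).

(3, -1)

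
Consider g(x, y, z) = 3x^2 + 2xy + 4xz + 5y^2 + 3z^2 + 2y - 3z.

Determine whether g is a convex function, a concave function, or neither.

g is quadratic, so its Hessian is the constant matrix H = [[6, 2, 4], [2, 10, 0], [4, 0, 6]].
Leading principal minors: 6, 56, 176.
All positive ⇒ H ≻ 0 ⇒ convex.

convex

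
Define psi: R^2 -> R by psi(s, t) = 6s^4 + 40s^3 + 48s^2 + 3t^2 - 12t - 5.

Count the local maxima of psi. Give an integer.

psi separates as a function of s plus a function of t, so ∇psi=0 decouples.
∂psi/∂s = 24s(s + 1)(s + 4) = 0 at s ∈ {-4, -1, 0}; ∂psi/∂t = 6(t - 2) = 0 at t ∈ {2}.
The Hessian is diagonal: diag(psi_ss, psi_tt). Second derivatives: psi_ss(-4)=288, psi_ss(-1)=-72, psi_ss(0)=96; psi_tt(2)=6.
Local maxima occur where both diagonal entries negative: none. Count: 0.

0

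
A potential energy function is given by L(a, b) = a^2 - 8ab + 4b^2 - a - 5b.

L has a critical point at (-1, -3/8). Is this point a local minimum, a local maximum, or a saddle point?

The Hessian of L is constant: H = [[2, -8], [-8, 8]].
det(H) = 2·8 − (-8)² = -48.
Since det(H) < 0, H is indefinite and the critical point is a saddle point.

saddle point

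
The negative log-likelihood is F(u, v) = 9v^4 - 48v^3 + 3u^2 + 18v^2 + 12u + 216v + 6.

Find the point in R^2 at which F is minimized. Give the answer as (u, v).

F(u,v) separates as P(u) + Q(v) + 6, so its minimum is min P + min Q + 6.
P'(u) = 6u + 12 vanishes at u ∈ {-2}; Q'(v) = 36(v - 3)(v - 2)(v + 1) vanishes at v ∈ {-1, 2, 3}.
Local minima of P (where P''>0): P(-2)=-12. Local minima of Q: Q(-1)=-141, Q(3)=243.
So the global minimum of F is P(-2) + Q(-1) + 6 = -12 − 141 + 6 = -147, attained at (-2, -1).

(-2, -1)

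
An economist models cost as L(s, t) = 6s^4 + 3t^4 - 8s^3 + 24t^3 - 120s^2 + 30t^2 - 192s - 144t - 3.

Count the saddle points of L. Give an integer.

4

L separates as a function of s plus a function of t, so ∇L=0 decouples.
∂L/∂s = 24(s - 4)(s + 1)(s + 2) = 0 at s ∈ {-2, -1, 4}; ∂L/∂t = 12(t - 1)(t + 3)(t + 4) = 0 at t ∈ {-4, -3, 1}.
The Hessian is diagonal: diag(L_ss, L_tt). Second derivatives: L_ss(-2)=144, L_ss(-1)=-120, L_ss(4)=720; L_tt(-4)=60, L_tt(-3)=-48, L_tt(1)=240.
Saddle points occur where the two diagonal entries have opposite signs: (-2, -3), (-1, -4), (-1, 1), (4, -3). Count: 4.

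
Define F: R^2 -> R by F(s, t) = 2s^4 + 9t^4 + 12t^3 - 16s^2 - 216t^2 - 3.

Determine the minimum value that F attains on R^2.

-1955

F(s,t) separates as P(s) + Q(t) − 3, so its minimum is min P + min Q − 3.
P'(s) = 8s(s - 2)(s + 2) vanishes at s ∈ {-2, 0, 2}; Q'(t) = 36t(t - 3)(t + 4) vanishes at t ∈ {-4, 0, 3}.
Local minima of P (where P''>0): P(-2)=-32, P(2)=-32. Local minima of Q: Q(-4)=-1920, Q(3)=-891.
So the global minimum of F is P(-2) + Q(-4) − 3 = -32 − 1920 − 3 = -1955, attained at (-2, -4).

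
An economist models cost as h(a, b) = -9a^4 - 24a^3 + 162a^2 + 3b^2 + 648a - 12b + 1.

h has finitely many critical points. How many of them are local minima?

h separates as a function of a plus a function of b, so ∇h=0 decouples.
∂h/∂a = -36(a - 3)(a + 2)(a + 3) = 0 at a ∈ {-3, -2, 3}; ∂h/∂b = 6(b - 2) = 0 at b ∈ {2}.
The Hessian is diagonal: diag(h_aa, h_bb). Second derivatives: h_aa(-3)=-216, h_aa(-2)=180, h_aa(3)=-1080; h_bb(2)=6.
Local minima occur where both diagonal entries positive: (-2, 2). Count: 1.

1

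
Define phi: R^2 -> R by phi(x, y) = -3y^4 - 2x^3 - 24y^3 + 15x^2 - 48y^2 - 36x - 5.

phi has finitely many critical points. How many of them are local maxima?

2

phi separates as a function of x plus a function of y, so ∇phi=0 decouples.
∂phi/∂x = -6(x - 3)(x - 2) = 0 at x ∈ {2, 3}; ∂phi/∂y = -12y(y + 2)(y + 4) = 0 at y ∈ {-4, -2, 0}.
The Hessian is diagonal: diag(phi_xx, phi_yy). Second derivatives: phi_xx(2)=6, phi_xx(3)=-6; phi_yy(-4)=-96, phi_yy(-2)=48, phi_yy(0)=-96.
Local maxima occur where both diagonal entries negative: (3, -4), (3, 0). Count: 2.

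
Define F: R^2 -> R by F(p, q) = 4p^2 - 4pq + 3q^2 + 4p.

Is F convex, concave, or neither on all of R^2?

F is quadratic, so its Hessian is the constant matrix H = [[8, -4], [-4, 6]].
det(H) = 32, tr(H) = 14.
det(H) > 0 and tr(H) > 0, so H is positive definite everywhere: convex.

convex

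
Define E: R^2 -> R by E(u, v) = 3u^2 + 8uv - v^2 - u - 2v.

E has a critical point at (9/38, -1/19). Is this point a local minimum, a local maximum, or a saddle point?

saddle point

The Hessian of E is constant: H = [[6, 8], [8, -2]].
det(H) = 6·(-2) − 8² = -76.
Since det(H) < 0, H is indefinite and the critical point is a saddle point.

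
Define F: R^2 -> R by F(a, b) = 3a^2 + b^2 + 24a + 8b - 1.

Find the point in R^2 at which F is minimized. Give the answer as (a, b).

(-4, -4)

F(a,b) separates as P(a) + Q(b) − 1, so its minimum is min P + min Q − 1.
P'(a) = 6a + 24 vanishes at a ∈ {-4}; Q'(b) = 2b + 8 vanishes at b ∈ {-4}.
Local minima of P (where P''>0): P(-4)=-48. Local minima of Q: Q(-4)=-16.
So the global minimum of F is P(-4) + Q(-4) − 1 = -48 − 16 − 1 = -65, attained at (-4, -4).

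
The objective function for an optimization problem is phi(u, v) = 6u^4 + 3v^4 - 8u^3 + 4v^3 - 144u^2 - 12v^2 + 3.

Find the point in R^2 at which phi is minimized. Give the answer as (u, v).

phi(u,v) separates as P(u) + Q(v) + 3, so its minimum is min P + min Q + 3.
P'(u) = 24u(u - 4)(u + 3) vanishes at u ∈ {-3, 0, 4}; Q'(v) = 12v(v - 1)(v + 2) vanishes at v ∈ {-2, 0, 1}.
Local minima of P (where P''>0): P(-3)=-594, P(4)=-1280. Local minima of Q: Q(-2)=-32, Q(1)=-5.
So the global minimum of phi is P(4) + Q(-2) + 3 = -1280 − 32 + 3 = -1309, attained at (4, -2).

(4, -2)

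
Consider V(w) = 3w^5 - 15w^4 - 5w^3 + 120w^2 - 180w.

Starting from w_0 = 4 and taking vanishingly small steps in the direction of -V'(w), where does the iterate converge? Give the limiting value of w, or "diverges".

3

V'(w) = 15(w - 3)(w - 2)(w - 1)(w + 2), so V'(4) = 540.
Gradient descent moves in the -V' direction, i.e. w is decreasing.
The nearest critical point in that direction is w = 3, where V'' = 150 > 0 (a local minimum). The iterate converges there.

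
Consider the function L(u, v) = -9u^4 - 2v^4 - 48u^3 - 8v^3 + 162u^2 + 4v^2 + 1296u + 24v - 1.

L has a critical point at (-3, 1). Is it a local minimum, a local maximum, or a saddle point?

The mixed partial ∂²L/∂u∂v is 0, so the Hessian at any point is diag(L_uu, L_vv) = diag(36(-3u^2 - 8u + 9), 8(-3v^2 - 6v + 1)).
At (-3, 1): H = diag(216, -64).
The eigenvalues have opposite signs, so H is indefinite: a saddle point.

saddle point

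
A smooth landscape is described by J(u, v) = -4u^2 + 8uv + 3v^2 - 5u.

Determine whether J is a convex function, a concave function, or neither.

J is quadratic, so its Hessian is the constant matrix H = [[-8, 8], [8, 6]].
det(H) = -112, tr(H) = -2.
det(H) < 0, so H is indefinite: neither convex nor concave.

neither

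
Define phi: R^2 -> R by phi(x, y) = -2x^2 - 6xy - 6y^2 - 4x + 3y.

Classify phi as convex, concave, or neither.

phi is quadratic, so its Hessian is the constant matrix H = [[-4, -6], [-6, -12]].
det(H) = 12, tr(H) = -16.
det(H) > 0 and tr(H) < 0, so H is negative definite everywhere: concave.

concave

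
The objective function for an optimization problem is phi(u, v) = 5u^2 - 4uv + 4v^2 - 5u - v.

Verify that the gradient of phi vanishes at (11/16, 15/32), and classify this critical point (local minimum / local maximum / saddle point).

∇phi = (10u - 4v - 5, -4u + 8v - 1); substituting (11/16, 15/32) gives ∇phi = (0, 0), so (11/16, 15/32) is indeed a critical point.
The Hessian of phi is constant: H = [[10, -4], [-4, 8]].
det(H) = 10·8 − (-4)² = 64.
det(H) > 0 and tr(H) = 18 > 0, so H is positive definite and the point is a local minimum.

local minimum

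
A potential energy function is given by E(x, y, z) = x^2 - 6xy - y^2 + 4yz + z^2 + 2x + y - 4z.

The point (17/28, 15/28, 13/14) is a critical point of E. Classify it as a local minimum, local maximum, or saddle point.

The Hessian is constant: H = [[2, -6, 0], [-6, -2, 4], [0, 4, 2]].
Leading principal minors: Δ₁ = 2, Δ₂ = -40, Δ₃ = -112.
The minors fit neither the all-positive nor the alternating-sign pattern, so H is indefinite: a saddle point.

saddle point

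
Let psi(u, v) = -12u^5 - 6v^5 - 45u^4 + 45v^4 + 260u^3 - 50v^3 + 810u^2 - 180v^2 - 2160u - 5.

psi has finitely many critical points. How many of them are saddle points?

8

psi separates as a function of u plus a function of v, so ∇psi=0 decouples.
∂psi/∂u = -60(u - 3)(u - 1)(u + 3)(u + 4) = 0 at u ∈ {-4, -3, 1, 3}; ∂psi/∂v = -30v(v - 4)(v - 3)(v + 1) = 0 at v ∈ {-1, 0, 3, 4}.
The Hessian is diagonal: diag(psi_uu, psi_vv). Second derivatives: psi_uu(-4)=2100, psi_uu(-3)=-1440, psi_uu(1)=2400, psi_uu(3)=-5040; psi_vv(-1)=600, psi_vv(0)=-360, psi_vv(3)=360, psi_vv(4)=-600.
Saddle points occur where the two diagonal entries have opposite signs: (-4, 0), (-4, 4), (-3, -1), (-3, 3), (1, 0), (1, 4), (3, -1), (3, 3). Count: 8.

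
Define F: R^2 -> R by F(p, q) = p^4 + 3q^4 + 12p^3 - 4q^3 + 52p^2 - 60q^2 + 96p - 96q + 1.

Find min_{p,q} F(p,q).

-895

F(p,q) separates as A(p) + B(q) + 1, so its minimum is min A + min B + 1.
A'(p) = 4(p + 2)(p + 3)(p + 4) vanishes at p ∈ {-4, -3, -2}; B'(q) = 12(q - 4)(q + 1)(q + 2) vanishes at q ∈ {-2, -1, 4}.
Local minima of A (where A''>0): A(-4)=-64, A(-2)=-64. Local minima of B: B(-2)=32, B(4)=-832.
So the global minimum of F is A(-4) + B(4) + 1 = -64 − 832 + 1 = -895, attained at (-4, 4).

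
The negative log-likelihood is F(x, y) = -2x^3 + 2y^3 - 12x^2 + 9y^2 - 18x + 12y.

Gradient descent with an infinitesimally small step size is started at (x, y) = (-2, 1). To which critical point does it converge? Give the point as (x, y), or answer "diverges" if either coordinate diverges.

(-3, -1)

F is separable, so gradient descent decouples: x follows -∂F/∂x, y follows -∂F/∂y.
∂F/∂x = -6(x + 1)(x + 3); at x=-2 this is 6, so x decreases.
∂F/∂y = 6(y + 1)(y + 2); at y=1 this is 36, so y decreases.
x converges to its nearest critical value -3 (a local min of the x-part); y converges to -1. The iterate converges to (-3, -1).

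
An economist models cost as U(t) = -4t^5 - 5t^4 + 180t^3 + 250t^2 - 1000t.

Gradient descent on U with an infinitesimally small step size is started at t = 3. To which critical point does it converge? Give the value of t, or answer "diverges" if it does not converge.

U'(t) = -20(t - 5)(t - 1)(t + 2)(t + 5), so U'(3) = 3200.
Gradient descent moves in the -U' direction, i.e. t is decreasing.
The nearest critical point in that direction is t = 1, where U'' = 1440 > 0 (a local minimum). The iterate converges there.

1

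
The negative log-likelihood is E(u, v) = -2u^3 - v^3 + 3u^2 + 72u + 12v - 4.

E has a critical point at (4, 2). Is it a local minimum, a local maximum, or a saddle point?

local maximum

The mixed partial ∂²E/∂u∂v is 0, so the Hessian at any point is diag(E_uu, E_vv) = diag(6(-2u + 1), -6v).
At (4, 2): H = diag(-42, -12).
Both eigenvalues are negative, so H is negative definite: a local maximum.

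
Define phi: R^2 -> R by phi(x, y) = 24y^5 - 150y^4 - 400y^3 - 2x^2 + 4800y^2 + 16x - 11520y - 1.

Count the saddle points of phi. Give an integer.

2

phi separates as a function of x plus a function of y, so ∇phi=0 decouples.
∂phi/∂x = -4(x - 4) = 0 at x ∈ {4}; ∂phi/∂y = 120(y - 4)(y - 3)(y - 2)(y + 4) = 0 at y ∈ {-4, 2, 3, 4}.
The Hessian is diagonal: diag(phi_xx, phi_yy). Second derivatives: phi_xx(4)=-4; phi_yy(-4)=-40320, phi_yy(2)=1440, phi_yy(3)=-840, phi_yy(4)=1920.
Saddle points occur where the two diagonal entries have opposite signs: (4, 2), (4, 4). Count: 2.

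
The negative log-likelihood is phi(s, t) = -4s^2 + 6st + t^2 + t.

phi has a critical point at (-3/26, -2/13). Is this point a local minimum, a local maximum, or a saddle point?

The Hessian of phi is constant: H = [[-8, 6], [6, 2]].
det(H) = (-8)·2 − 6² = -52.
Since det(H) < 0, H is indefinite and the critical point is a saddle point.

saddle point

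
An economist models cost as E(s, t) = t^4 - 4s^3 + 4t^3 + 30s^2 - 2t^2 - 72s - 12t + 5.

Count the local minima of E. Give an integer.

2

E separates as a function of s plus a function of t, so ∇E=0 decouples.
∂E/∂s = -12(s - 3)(s - 2) = 0 at s ∈ {2, 3}; ∂E/∂t = 4(t - 1)(t + 1)(t + 3) = 0 at t ∈ {-3, -1, 1}.
The Hessian is diagonal: diag(E_ss, E_tt). Second derivatives: E_ss(2)=12, E_ss(3)=-12; E_tt(-3)=32, E_tt(-1)=-16, E_tt(1)=32.
Local minima occur where both diagonal entries positive: (2, -3), (2, 1). Count: 2.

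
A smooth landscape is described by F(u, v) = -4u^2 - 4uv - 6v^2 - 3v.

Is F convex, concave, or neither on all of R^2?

F is quadratic, so its Hessian is the constant matrix H = [[-8, -4], [-4, -12]].
det(H) = 80, tr(H) = -20.
det(H) > 0 and tr(H) < 0, so H is negative definite everywhere: concave.

concave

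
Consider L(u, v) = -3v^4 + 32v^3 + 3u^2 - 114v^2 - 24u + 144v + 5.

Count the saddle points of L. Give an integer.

L separates as a function of u plus a function of v, so ∇L=0 decouples.
∂L/∂u = 6(u - 4) = 0 at u ∈ {4}; ∂L/∂v = -12(v - 4)(v - 3)(v - 1) = 0 at v ∈ {1, 3, 4}.
The Hessian is diagonal: diag(L_uu, L_vv). Second derivatives: L_uu(4)=6; L_vv(1)=-72, L_vv(3)=24, L_vv(4)=-36.
Saddle points occur where the two diagonal entries have opposite signs: (4, 1), (4, 4). Count: 2.

2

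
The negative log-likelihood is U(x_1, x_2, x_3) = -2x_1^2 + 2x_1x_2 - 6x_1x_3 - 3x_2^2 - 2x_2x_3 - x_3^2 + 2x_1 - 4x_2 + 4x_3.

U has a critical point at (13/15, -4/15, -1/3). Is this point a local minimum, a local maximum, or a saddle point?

The Hessian is constant: H = [[-4, 2, -6], [2, -6, -2], [-6, -2, -2]].
Leading principal minors: Δ₁ = -4, Δ₂ = 20, Δ₃ = 240.
The minors fit neither the all-positive nor the alternating-sign pattern, so H is indefinite: a saddle point.

saddle point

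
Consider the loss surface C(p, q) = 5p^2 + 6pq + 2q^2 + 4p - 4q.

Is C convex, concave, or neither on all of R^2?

convex

C is quadratic, so its Hessian is the constant matrix H = [[10, 6], [6, 4]].
det(H) = 4, tr(H) = 14.
det(H) > 0 and tr(H) > 0, so H is positive definite everywhere: convex.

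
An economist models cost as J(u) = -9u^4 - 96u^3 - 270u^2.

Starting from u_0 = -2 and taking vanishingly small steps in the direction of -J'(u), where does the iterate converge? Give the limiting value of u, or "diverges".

J'(u) = -36u(u + 3)(u + 5), so J'(-2) = 216.
Gradient descent moves in the -J' direction, i.e. u is decreasing.
The nearest critical point in that direction is u = -3, where J'' = 216 > 0 (a local minimum). The iterate converges there.

-3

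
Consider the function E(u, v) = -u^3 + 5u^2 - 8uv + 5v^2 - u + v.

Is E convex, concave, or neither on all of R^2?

neither

The term -u^3 is cubic, so the Hessian is not constant.
∂²E/∂u² = -6u + 10, which takes both signs as u varies (negative for sufficiently large u). A diagonal entry of the Hessian changing sign means the Hessian is neither positive- nor negative-semidefinite on all of R^2.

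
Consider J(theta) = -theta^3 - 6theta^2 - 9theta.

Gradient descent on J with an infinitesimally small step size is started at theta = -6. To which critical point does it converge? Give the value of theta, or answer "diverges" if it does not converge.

J'(theta) = -3(theta + 1)(theta + 3), so J'(-6) = -45.
Gradient descent moves in the -J' direction, i.e. theta is increasing.
The nearest critical point in that direction is theta = -3, where J'' = 6 > 0 (a local minimum). The iterate converges there.

-3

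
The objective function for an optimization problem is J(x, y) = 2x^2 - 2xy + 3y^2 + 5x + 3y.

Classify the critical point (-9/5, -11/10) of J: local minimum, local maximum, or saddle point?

local minimum

The Hessian of J is constant: H = [[4, -2], [-2, 6]].
det(H) = 4·6 − (-2)² = 20.
det(H) > 0 and tr(H) = 10 > 0, so H is positive definite and the point is a local minimum.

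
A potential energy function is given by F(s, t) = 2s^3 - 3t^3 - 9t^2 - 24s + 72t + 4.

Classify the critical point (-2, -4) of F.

The mixed partial ∂²F/∂s∂t is 0, so the Hessian at any point is diag(F_ss, F_tt) = diag(12s, -18(t + 1)).
At (-2, -4): H = diag(-24, 54).
The eigenvalues have opposite signs, so H is indefinite: a saddle point.

saddle point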